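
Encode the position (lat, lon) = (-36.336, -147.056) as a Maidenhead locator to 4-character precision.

BF63

Add 180° to longitude and 90° to latitude: 32.94, 53.66.
Field: 32.94/20 → 1 → B, 53.66/10 → 5 → F; chars BF.
Square: 12.94/2 → 6, 3.66/1 → 3; chars 63.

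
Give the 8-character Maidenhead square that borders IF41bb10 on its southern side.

Latitude extended square 0; −1 → -1, wraps to 9, carry into subsquare.
Latitude subsquare b = 1; −1 → 0 = a.
The longitude characters are unchanged.

IF41ba19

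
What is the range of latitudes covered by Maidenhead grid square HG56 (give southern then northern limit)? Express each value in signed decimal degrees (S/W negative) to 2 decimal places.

-24.00, -23.00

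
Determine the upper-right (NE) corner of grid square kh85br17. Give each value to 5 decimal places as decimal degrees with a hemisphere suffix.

14.25833° S, 36.10000° E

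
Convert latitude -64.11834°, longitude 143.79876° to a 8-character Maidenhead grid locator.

QC15vv51

Add 180° to longitude and 90° to latitude: 323.79876, 25.88166.
Field: lon ⌊323.79876/20⌋ = 16 → Q; lat ⌊25.88166/10⌋ = 2 → C.
Square: lon ⌊3.79876/2⌋ = 1; lat ⌊5.88166/1⌋ = 5.
Subsquare: lon ⌊1.79876/0.0833333⌋ = 21 → v; lat ⌊0.88166/0.0416667⌋ = 21 → v.
Extended square: lon ⌊0.04876/0.00833333⌋ = 5; lat ⌊0.00666/0.00416667⌋ = 1.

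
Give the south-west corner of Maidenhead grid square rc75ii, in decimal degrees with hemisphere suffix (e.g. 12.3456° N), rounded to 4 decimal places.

Field R=17, C=2: +17·20° lon, +2·10° lat → SW at lon 160°, lat -70°.
Square 7, 5: +7·2° lon, +5·1° lat → SW at lon 174°, lat -65°.
Subsquare i=8, i=8: +8·0.0833333° lon, +8·0.0416667° lat → SW at lon 174.667°, lat -64.6667°.
latitude 64.6667° S, longitude 174.6667° E.

64.6667° S, 174.6667° E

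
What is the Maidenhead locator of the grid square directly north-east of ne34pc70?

NE34pc81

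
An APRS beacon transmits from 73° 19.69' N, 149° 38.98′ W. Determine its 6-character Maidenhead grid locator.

Shift to the Maidenhead origin (180°W, 90°S): lon 30.3503, lat 163.3282.
Field: lon ⌊30.3503/20⌋ = 1 → B; lat ⌊163.3282/10⌋ = 16 → Q.
Square: lon ⌊10.3503/2⌋ = 5; lat ⌊3.3282/1⌋ = 3.
Subsquare: lon ⌊0.3503/0.0833333⌋ = 4 → e; lat ⌊0.3282/0.0416667⌋ = 7 → h.

BQ53eh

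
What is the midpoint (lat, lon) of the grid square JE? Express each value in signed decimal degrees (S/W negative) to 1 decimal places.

Field J=9, E=4: +9·20° lon, +4·10° lat → SW at lon 0°, lat -50°.
Cell spans 20° lon × 10° lat. Centre is SW corner plus half of each.
latitude -45.0, longitude 10.0.

-45.0, 10.0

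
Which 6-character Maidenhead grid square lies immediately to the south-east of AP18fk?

Longitude subsquare f = 5; +1 → 6 = g.
Latitude subsquare k = 10; −1 → 9 = j.

AP18gj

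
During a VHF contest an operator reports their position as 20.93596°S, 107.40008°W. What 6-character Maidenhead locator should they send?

DG69hb

Add 180° to longitude and 90° to latitude: 72.5999, 69.0640.
Field (20°×10°, letters A–R): lon ⌊72.5999/20⌋ = 3 → D; lat ⌊69.0640/10⌋ = 6 → G.
Square (2°×1°, digits 0–9): lon ⌊12.5999/2⌋ = 6; lat ⌊9.0640/1⌋ = 9.
Subsquare (5′×2.5′, letters a–x): lon ⌊0.5999/0.0833333⌋ = 7 → h; lat ⌊0.0640/0.0416667⌋ = 1 → b.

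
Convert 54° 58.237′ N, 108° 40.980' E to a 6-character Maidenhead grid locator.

OO44ix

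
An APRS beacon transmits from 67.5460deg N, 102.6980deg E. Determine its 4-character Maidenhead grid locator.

OP17

Add 180° to longitude and 90° to latitude: 282.70, 157.55.
Field: 282.70/20 → 14 → O, 157.55/10 → 15 → P; chars OP.
Square: 2.70/2 → 1, 7.55/1 → 7; chars 17.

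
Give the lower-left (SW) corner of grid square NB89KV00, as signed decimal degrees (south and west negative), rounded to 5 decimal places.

-70.12500, 96.83333

Field N=13, B=1: +13·20° lon, +1·10° lat → SW at lon 80°, lat -80°.
Square 8, 9: +8·2° lon, +9·1° lat → SW at lon 96°, lat -71°.
Subsquare k=10, v=21: +10·0.0833333° lon, +21·0.0416667° lat → SW at lon 96.8333°, lat -70.125°.
Extended square 0, 0: +0·0.00833333° lon, +0·0.00416667° lat → SW at lon 96.8333°, lat -70.125°.
latitude -70.12500, longitude 96.83333.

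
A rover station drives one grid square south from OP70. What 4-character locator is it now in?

OO79

Latitude square 0; −1 → -1, wraps to 9, carry into field.
Latitude field P = 15; −1 → 14 = O.
The longitude characters are unchanged.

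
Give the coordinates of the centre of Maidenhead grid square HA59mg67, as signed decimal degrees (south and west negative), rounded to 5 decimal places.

-80.71875, -28.94583

Field H=7, A=0: +7·20° lon, +0·10° lat → SW at lon -40°, lat -90°.
Square 5, 9: +5·2° lon, +9·1° lat → SW at lon -30°, lat -81°.
Subsquare m=12, g=6: +12·0.0833333° lon, +6·0.0416667° lat → SW at lon -29°, lat -80.75°.
Extended square 6, 7: +6·0.00833333° lon, +7·0.00416667° lat → SW at lon -28.95°, lat -80.7208°.
Cell spans 0.00833333° lon × 0.00416667° lat. Centre is SW corner plus half of each.
latitude -80.71875, longitude -28.94583.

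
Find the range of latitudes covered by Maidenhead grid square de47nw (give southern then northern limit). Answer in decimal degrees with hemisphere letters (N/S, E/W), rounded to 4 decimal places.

42.0833° S, 42.0417° S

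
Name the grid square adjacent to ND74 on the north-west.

Longitude square 7; −1 → 6.
Latitude square 4; +1 → 5.

ND65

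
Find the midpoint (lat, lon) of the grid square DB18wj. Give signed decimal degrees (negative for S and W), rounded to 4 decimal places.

-71.6042, -116.1250

Field D=3, B=1: +3·20° lon, +1·10° lat → SW at lon -120°, lat -80°.
Square 1, 8: +1·2° lon, +8·1° lat → SW at lon -118°, lat -72°.
Subsquare w=22, j=9: +22·0.0833333° lon, +9·0.0416667° lat → SW at lon -116.167°, lat -71.625°.
Cell spans 0.0833333° lon × 0.0416667° lat. Centre is SW corner plus half of each.
latitude -71.6042, longitude -116.1250.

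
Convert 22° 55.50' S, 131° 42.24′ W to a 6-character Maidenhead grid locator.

CG47db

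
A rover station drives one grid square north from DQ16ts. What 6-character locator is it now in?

DQ16tt

Latitude subsquare s = 18; +1 → 19 = t.
The longitude characters are unchanged.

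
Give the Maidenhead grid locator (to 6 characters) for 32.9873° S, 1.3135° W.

IF97ia

Offset from 180°W / 90°S: lon 178.6865°, lat 57.0127°.
Field: lon ⌊178.6865/20⌋ = 8 → I; lat ⌊57.0127/10⌋ = 5 → F.
Square: lon ⌊18.6865/2⌋ = 9; lat ⌊7.0127/1⌋ = 7.
Subsquare: lon ⌊0.6865/0.0833333⌋ = 8 → i; lat ⌊0.0127/0.0416667⌋ = 0 → a.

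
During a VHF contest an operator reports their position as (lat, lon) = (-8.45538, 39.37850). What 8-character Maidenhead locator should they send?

KI91qn50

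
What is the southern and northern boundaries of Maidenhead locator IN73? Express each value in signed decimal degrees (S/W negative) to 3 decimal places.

Field I=8, N=13: +8·20° lon, +13·10° lat → SW at lon -20°, lat 40°.
Square 7, 3: +7·2° lon, +3·1° lat → SW at lon -6°, lat 43°.
Cell spans 2° lon × 1° lat.
south 43.000, north 44.000.

43.000, 44.000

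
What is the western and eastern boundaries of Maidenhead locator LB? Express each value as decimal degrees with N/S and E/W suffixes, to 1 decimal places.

40.0° E, 60.0° E

Field L=11, B=1: +11·20° lon, +1·10° lat → SW at lon 40°, lat -80°.
Cell spans 20° lon × 10° lat.
west 40.0° E, east 60.0° E.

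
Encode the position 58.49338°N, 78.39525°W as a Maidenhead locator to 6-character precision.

FO08tl

Offset from 180°W / 90°S: lon 101.6047°, lat 148.4934°.
Field (20°×10°, letters A–R): lon ⌊101.6047/20⌋ = 5 → F; lat ⌊148.4934/10⌋ = 14 → O.
Square (2°×1°, digits 0–9): lon ⌊1.6047/2⌋ = 0; lat ⌊8.4934/1⌋ = 8.
Subsquare (5′×2.5′, letters a–x): lon ⌊1.6047/0.0833333⌋ = 19 → t; lat ⌊0.4934/0.0416667⌋ = 11 → l.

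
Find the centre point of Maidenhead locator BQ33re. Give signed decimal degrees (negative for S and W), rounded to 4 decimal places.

73.1875, -152.5417

Field B=1, Q=16: +1·20° lon, +16·10° lat → SW at lon -160°, lat 70°.
Square 3, 3: +3·2° lon, +3·1° lat → SW at lon -154°, lat 73°.
Subsquare r=17, e=4: +17·0.0833333° lon, +4·0.0416667° lat → SW at lon -152.583°, lat 73.1667°.
Cell spans 0.0833333° lon × 0.0416667° lat. Centre is SW corner plus half of each.
latitude 73.1875, longitude -152.5417.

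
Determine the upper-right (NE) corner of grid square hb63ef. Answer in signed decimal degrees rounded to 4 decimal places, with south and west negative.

-76.7500, -27.5833

Field H=7, B=1: +7·20° lon, +1·10° lat → SW at lon -40°, lat -80°.
Square 6, 3: +6·2° lon, +3·1° lat → SW at lon -28°, lat -77°.
Subsquare e=4, f=5: +4·0.0833333° lon, +5·0.0416667° lat → SW at lon -27.6667°, lat -76.7917°.
Cell spans 0.0833333° lon × 0.0416667° lat. NE corner is SW corner plus one full cell.
latitude -76.7500, longitude -27.5833.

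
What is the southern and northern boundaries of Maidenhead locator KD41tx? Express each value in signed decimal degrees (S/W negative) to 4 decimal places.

Field K=10, D=3: +10·20° lon, +3·10° lat → SW at lon 20°, lat -60°.
Square 4, 1: +4·2° lon, +1·1° lat → SW at lon 28°, lat -59°.
Subsquare t=19, x=23: +19·0.0833333° lon, +23·0.0416667° lat → SW at lon 29.5833°, lat -58.0417°.
Cell spans 0.0833333° lon × 0.0416667° lat.
south -58.0417, north -58.0000.

-58.0417, -58.0000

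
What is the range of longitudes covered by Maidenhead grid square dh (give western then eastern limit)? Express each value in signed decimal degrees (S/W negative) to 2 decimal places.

-120.00, -100.00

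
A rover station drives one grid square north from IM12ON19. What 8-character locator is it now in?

IM12oo10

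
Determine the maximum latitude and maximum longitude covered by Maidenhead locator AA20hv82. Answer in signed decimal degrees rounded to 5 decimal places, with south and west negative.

-89.11250, -175.34167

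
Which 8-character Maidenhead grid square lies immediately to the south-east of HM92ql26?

HM92ql35

Longitude extended square 2; +1 → 3.
Latitude extended square 6; −1 → 5.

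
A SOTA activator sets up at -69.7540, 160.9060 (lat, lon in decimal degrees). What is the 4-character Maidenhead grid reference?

RC00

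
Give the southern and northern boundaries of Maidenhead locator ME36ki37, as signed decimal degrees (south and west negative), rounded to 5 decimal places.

-43.63750, -43.63333

Field M=12, E=4: +12·20° lon, +4·10° lat → SW at lon 60°, lat -50°.
Square 3, 6: +3·2° lon, +6·1° lat → SW at lon 66°, lat -44°.
Subsquare k=10, i=8: +10·0.0833333° lon, +8·0.0416667° lat → SW at lon 66.8333°, lat -43.6667°.
Extended square 3, 7: +3·0.00833333° lon, +7·0.00416667° lat → SW at lon 66.8583°, lat -43.6375°.
Cell spans 0.00833333° lon × 0.00416667° lat.
south -43.63750, north -43.63333.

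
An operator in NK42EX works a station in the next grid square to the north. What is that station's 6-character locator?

Latitude subsquare x = 23; +1 → 24, wraps to 0 = a, carry into square.
Latitude square 2; +1 → 3.
The longitude characters are unchanged.

NK43ea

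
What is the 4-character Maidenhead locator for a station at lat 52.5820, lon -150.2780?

Add 180° to longitude and 90° to latitude: 29.72, 142.58.
Field: 29.72/20 → 1 → B, 142.58/10 → 14 → O; chars BO.
Square: 9.72/2 → 4, 2.58/1 → 2; chars 42.

BO42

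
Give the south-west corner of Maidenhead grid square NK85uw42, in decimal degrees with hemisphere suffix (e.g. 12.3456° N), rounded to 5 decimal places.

15.92500° N, 97.70000° E

Field N=13, K=10: +13·20° lon, +10·10° lat → SW at lon 80°, lat 10°.
Square 8, 5: +8·2° lon, +5·1° lat → SW at lon 96°, lat 15°.
Subsquare u=20, w=22: +20·0.0833333° lon, +22·0.0416667° lat → SW at lon 97.6667°, lat 15.9167°.
Extended square 4, 2: +4·0.00833333° lon, +2·0.00416667° lat → SW at lon 97.7°, lat 15.925°.
latitude 15.92500° N, longitude 97.70000° E.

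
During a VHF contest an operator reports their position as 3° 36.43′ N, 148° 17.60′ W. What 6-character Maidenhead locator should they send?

BJ53uo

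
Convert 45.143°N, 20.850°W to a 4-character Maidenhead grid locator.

HN95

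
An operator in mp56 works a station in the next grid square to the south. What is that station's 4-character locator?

Latitude square 6; −1 → 5.
The longitude characters are unchanged.

MP55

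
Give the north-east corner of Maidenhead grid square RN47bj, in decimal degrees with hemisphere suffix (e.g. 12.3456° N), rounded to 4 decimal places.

47.4167° N, 168.1667° E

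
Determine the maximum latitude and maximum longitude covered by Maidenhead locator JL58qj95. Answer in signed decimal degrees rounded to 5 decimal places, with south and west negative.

Field J=9, L=11: +9·20° lon, +11·10° lat → SW at lon 0°, lat 20°.
Square 5, 8: +5·2° lon, +8·1° lat → SW at lon 10°, lat 28°.
Subsquare q=16, j=9: +16·0.0833333° lon, +9·0.0416667° lat → SW at lon 11.3333°, lat 28.375°.
Extended square 9, 5: +9·0.00833333° lon, +5·0.00416667° lat → SW at lon 11.4083°, lat 28.3958°.
Cell spans 0.00833333° lon × 0.00416667° lat. NE corner is SW corner plus one full cell.
latitude 28.40000, longitude 11.41667.

28.40000, 11.41667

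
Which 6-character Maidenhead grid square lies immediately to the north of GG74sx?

GG75sa

Latitude subsquare x = 23; +1 → 24, wraps to 0 = a, carry into square.
Latitude square 4; +1 → 5.
The longitude characters are unchanged.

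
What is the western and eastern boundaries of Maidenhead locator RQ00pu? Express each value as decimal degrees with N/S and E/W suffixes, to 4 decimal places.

161.2500° E, 161.3333° E

Field R=17, Q=16: +17·20° lon, +16·10° lat → SW at lon 160°, lat 70°.
Square 0, 0: +0·2° lon, +0·1° lat → SW at lon 160°, lat 70°.
Subsquare p=15, u=20: +15·0.0833333° lon, +20·0.0416667° lat → SW at lon 161.25°, lat 70.8333°.
Cell spans 0.0833333° lon × 0.0416667° lat.
west 161.2500° E, east 161.3333° E.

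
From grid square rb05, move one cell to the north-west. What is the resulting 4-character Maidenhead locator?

Longitude square 0; −1 → -1, wraps to 9, carry into field.
Longitude field R = 17; −1 → 16 = Q.
Latitude square 5; +1 → 6.

QB96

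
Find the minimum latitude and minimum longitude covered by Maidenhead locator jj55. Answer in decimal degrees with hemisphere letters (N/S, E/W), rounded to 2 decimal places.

5.00° N, 10.00° E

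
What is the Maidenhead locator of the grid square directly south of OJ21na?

OJ20nx

Latitude subsquare a = 0; −1 → -1, wraps to 23 = x, carry into square.
Latitude square 1; −1 → 0.
The longitude characters are unchanged.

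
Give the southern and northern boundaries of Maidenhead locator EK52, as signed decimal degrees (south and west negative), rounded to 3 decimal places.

12.000, 13.000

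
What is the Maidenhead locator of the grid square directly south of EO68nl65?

EO68nl64

Latitude extended square 5; −1 → 4.
The longitude characters are unchanged.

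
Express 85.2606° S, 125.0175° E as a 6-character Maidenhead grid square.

PA24mr

Add 180° to longitude and 90° to latitude: 305.0175, 4.7394.
Field: 305.0175/20 → 15 → P, 4.7394/10 → 0 → A; chars PA.
Square: 5.0175/2 → 2, 4.7394/1 → 4; chars 24.
Subsquare: 1.0175/0.0833333 → 12 → m, 0.7394/0.0416667 → 17 → r; chars mr.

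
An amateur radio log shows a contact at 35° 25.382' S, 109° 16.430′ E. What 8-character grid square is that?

OF44pn28

Shift to the Maidenhead origin (180°W, 90°S): lon 289.27383, lat 54.57697.
Field: lon ⌊289.27383/20⌋ = 14 → O; lat ⌊54.57697/10⌋ = 5 → F.
Square: lon ⌊9.27383/2⌋ = 4; lat ⌊4.57697/1⌋ = 4.
Subsquare: lon ⌊1.27383/0.0833333⌋ = 15 → p; lat ⌊0.57697/0.0416667⌋ = 13 → n.
Extended square: lon ⌊0.02383/0.00833333⌋ = 2; lat ⌊0.03530/0.00416667⌋ = 8.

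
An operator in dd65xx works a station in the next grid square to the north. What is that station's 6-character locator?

DD66xa

Latitude subsquare x = 23; +1 → 24, wraps to 0 = a, carry into square.
Latitude square 5; +1 → 6.
The longitude characters are unchanged.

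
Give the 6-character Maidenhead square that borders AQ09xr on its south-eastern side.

AQ19aq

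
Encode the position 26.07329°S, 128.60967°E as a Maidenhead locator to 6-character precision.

Add 180° to longitude and 90° to latitude: 308.6097, 63.9267.
Field: 308.6097/20 → 15 → P, 63.9267/10 → 6 → G; chars PG.
Square: 8.6097/2 → 4, 3.9267/1 → 3; chars 43.
Subsquare: 0.6097/0.0833333 → 7 → h, 0.9267/0.0416667 → 22 → w; chars hw.

PG43hw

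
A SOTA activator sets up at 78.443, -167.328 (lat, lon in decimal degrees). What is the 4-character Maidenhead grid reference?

AQ68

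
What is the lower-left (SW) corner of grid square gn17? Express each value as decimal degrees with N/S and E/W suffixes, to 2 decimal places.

47.00° N, 58.00° W

Field G=6, N=13: +6·20° lon, +13·10° lat → SW at lon -60°, lat 40°.
Square 1, 7: +1·2° lon, +7·1° lat → SW at lon -58°, lat 47°.
latitude 47.00° N, longitude 58.00° W.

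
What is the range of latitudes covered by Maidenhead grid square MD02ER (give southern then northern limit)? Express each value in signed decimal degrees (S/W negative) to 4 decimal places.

-57.2917, -57.2500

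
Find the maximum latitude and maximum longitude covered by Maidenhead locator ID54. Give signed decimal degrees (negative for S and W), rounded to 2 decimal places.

-55.00, -8.00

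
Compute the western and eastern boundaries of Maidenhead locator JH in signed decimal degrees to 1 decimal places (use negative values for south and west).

0.0, 20.0

Field J=9, H=7: +9·20° lon, +7·10° lat → SW at lon 0°, lat -20°.
Cell spans 20° lon × 10° lat.
west 0.0, east 20.0.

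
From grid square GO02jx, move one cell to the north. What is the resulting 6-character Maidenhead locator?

Latitude subsquare x = 23; +1 → 24, wraps to 0 = a, carry into square.
Latitude square 2; +1 → 3.
The longitude characters are unchanged.

GO03ja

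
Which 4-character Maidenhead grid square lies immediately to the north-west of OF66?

Longitude square 6; −1 → 5.
Latitude square 6; +1 → 7.

OF57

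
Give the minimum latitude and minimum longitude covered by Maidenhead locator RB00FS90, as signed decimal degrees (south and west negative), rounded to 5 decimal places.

-79.25000, 160.49167

Field R=17, B=1: +17·20° lon, +1·10° lat → SW at lon 160°, lat -80°.
Square 0, 0: +0·2° lon, +0·1° lat → SW at lon 160°, lat -80°.
Subsquare f=5, s=18: +5·0.0833333° lon, +18·0.0416667° lat → SW at lon 160.417°, lat -79.25°.
Extended square 9, 0: +9·0.00833333° lon, +0·0.00416667° lat → SW at lon 160.492°, lat -79.25°.
latitude -79.25000, longitude 160.49167.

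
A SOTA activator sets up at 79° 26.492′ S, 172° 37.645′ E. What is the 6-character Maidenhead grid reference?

RB60hn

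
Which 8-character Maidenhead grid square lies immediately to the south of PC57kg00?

Latitude extended square 0; −1 → -1, wraps to 9, carry into subsquare.
Latitude subsquare g = 6; −1 → 5 = f.
The longitude characters are unchanged.

PC57kf09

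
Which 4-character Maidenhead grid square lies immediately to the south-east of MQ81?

Longitude square 8; +1 → 9.
Latitude square 1; −1 → 0.

MQ90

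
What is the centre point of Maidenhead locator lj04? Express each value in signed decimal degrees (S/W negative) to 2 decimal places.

4.50, 41.00

Field L=11, J=9: +11·20° lon, +9·10° lat → SW at lon 40°, lat 0°.
Square 0, 4: +0·2° lon, +4·1° lat → SW at lon 40°, lat 4°.
Cell spans 2° lon × 1° lat. Centre is SW corner plus half of each.
latitude 4.50, longitude 41.00.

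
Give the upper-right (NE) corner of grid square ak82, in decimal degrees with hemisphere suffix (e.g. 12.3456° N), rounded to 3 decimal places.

13.000° N, 162.000° W

Field A=0, K=10: +0·20° lon, +10·10° lat → SW at lon -180°, lat 10°.
Square 8, 2: +8·2° lon, +2·1° lat → SW at lon -164°, lat 12°.
Cell spans 2° lon × 1° lat. NE corner is SW corner plus one full cell.
latitude 13.000° N, longitude 162.000° W.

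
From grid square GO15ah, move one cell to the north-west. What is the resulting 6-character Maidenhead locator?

Longitude subsquare a = 0; −1 → -1, wraps to 23 = x, carry into square.
Longitude square 1; −1 → 0.
Latitude subsquare h = 7; +1 → 8 = i.

GO05xi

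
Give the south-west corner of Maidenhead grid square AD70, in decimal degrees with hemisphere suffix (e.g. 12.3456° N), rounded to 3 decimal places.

60.000° S, 166.000° W

Field A=0, D=3: +0·20° lon, +3·10° lat → SW at lon -180°, lat -60°.
Square 7, 0: +7·2° lon, +0·1° lat → SW at lon -166°, lat -60°.
latitude 60.000° S, longitude 166.000° W.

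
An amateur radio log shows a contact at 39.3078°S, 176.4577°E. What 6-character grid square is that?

Shift to the Maidenhead origin (180°W, 90°S): lon 356.4577, lat 50.6922.
Field (20°×10°, letters A–R): 356.4577/20 → 17 → R, 50.6922/10 → 5 → F; chars RF.
Square (2°×1°, digits 0–9): 16.4577/2 → 8, 0.6922/1 → 0; chars 80.
Subsquare (5′×2.5′, letters a–x): 0.4577/0.0833333 → 5 → f, 0.6922/0.0416667 → 16 → q; chars fq.

RF80fq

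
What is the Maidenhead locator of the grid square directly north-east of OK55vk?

OK55wl

Longitude subsquare v = 21; +1 → 22 = w.
Latitude subsquare k = 10; +1 → 11 = l.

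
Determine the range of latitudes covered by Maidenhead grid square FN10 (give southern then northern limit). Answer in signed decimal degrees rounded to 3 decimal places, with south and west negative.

Field F=5, N=13: +5·20° lon, +13·10° lat → SW at lon -80°, lat 40°.
Square 1, 0: +1·2° lon, +0·1° lat → SW at lon -78°, lat 40°.
Cell spans 2° lon × 1° lat.
south 40.000, north 41.000.

40.000, 41.000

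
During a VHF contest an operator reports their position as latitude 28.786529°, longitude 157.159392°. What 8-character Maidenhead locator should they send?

QL88ns98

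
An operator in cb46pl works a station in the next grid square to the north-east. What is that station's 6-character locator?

CB46qm

Longitude subsquare p = 15; +1 → 16 = q.
Latitude subsquare l = 11; +1 → 12 = m.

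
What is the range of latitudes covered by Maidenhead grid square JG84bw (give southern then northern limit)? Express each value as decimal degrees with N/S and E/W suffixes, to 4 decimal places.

25.0833° S, 25.0417° S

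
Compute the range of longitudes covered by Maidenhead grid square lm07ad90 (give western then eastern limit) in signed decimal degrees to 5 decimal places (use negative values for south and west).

Field L=11, M=12: +11·20° lon, +12·10° lat → SW at lon 40°, lat 30°.
Square 0, 7: +0·2° lon, +7·1° lat → SW at lon 40°, lat 37°.
Subsquare a=0, d=3: +0·0.0833333° lon, +3·0.0416667° lat → SW at lon 40°, lat 37.125°.
Extended square 9, 0: +9·0.00833333° lon, +0·0.00416667° lat → SW at lon 40.075°, lat 37.125°.
Cell spans 0.00833333° lon × 0.00416667° lat.
west 40.07500, east 40.08333.

40.07500, 40.08333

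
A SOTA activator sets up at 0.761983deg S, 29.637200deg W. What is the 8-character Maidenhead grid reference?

Offset from 180°W / 90°S: lon 150.36280°, lat 89.23802°.
Field (20°×10°, letters A–R): lon ⌊150.36280/20⌋ = 7 → H; lat ⌊89.23802/10⌋ = 8 → I.
Square (2°×1°, digits 0–9): lon ⌊10.36280/2⌋ = 5; lat ⌊9.23802/1⌋ = 9.
Subsquare (5′×2.5′, letters a–x): lon ⌊0.36280/0.0833333⌋ = 4 → e; lat ⌊0.23802/0.0416667⌋ = 5 → f.
Extended square (30″×15″, digits 0–9): lon ⌊0.02947/0.00833333⌋ = 3; lat ⌊0.02968/0.00416667⌋ = 7.

HI59ef37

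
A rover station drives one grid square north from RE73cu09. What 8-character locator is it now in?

RE73cv00

Latitude extended square 9; +1 → 10, wraps to 0, carry into subsquare.
Latitude subsquare u = 20; +1 → 21 = v.
The longitude characters are unchanged.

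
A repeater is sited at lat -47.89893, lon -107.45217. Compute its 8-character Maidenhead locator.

DE62gc54

Add 180° to longitude and 90° to latitude: 72.54783, 42.10107.
Field (20°×10°, letters A–R): 72.54783/20 → 3 → D, 42.10107/10 → 4 → E; chars DE.
Square (2°×1°, digits 0–9): 12.54783/2 → 6, 2.10107/1 → 2; chars 62.
Subsquare (5′×2.5′, letters a–x): 0.54783/0.0833333 → 6 → g, 0.10107/0.0416667 → 2 → c; chars gc.
Extended square (30″×15″, digits 0–9): 0.04783/0.00833333 → 5, 0.01774/0.00416667 → 4; chars 54.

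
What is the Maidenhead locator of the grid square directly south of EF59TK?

Latitude subsquare k = 10; −1 → 9 = j.
The longitude characters are unchanged.

EF59tj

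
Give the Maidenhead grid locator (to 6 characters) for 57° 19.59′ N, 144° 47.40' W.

BO77oh

Shift to the Maidenhead origin (180°W, 90°S): lon 35.2100, lat 147.3265.
Field: lon ⌊35.2100/20⌋ = 1 → B; lat ⌊147.3265/10⌋ = 14 → O.
Square: lon ⌊15.2100/2⌋ = 7; lat ⌊7.3265/1⌋ = 7.
Subsquare: lon ⌊1.2100/0.0833333⌋ = 14 → o; lat ⌊0.3265/0.0416667⌋ = 7 → h.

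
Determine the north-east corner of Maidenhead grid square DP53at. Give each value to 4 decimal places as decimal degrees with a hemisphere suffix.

63.8333° N, 109.9167° W

Field D=3, P=15: +3·20° lon, +15·10° lat → SW at lon -120°, lat 60°.
Square 5, 3: +5·2° lon, +3·1° lat → SW at lon -110°, lat 63°.
Subsquare a=0, t=19: +0·0.0833333° lon, +19·0.0416667° lat → SW at lon -110°, lat 63.7917°.
Cell spans 0.0833333° lon × 0.0416667° lat. NE corner is SW corner plus one full cell.
latitude 63.8333° N, longitude 109.9167° W.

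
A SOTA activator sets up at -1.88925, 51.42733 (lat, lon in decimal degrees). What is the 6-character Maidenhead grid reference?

LI58rc

Add 180° to longitude and 90° to latitude: 231.4273, 88.1107.
Field (20°×10°, letters A–R): lon ⌊231.4273/20⌋ = 11 → L; lat ⌊88.1107/10⌋ = 8 → I.
Square (2°×1°, digits 0–9): lon ⌊11.4273/2⌋ = 5; lat ⌊8.1107/1⌋ = 8.
Subsquare (5′×2.5′, letters a–x): lon ⌊1.4273/0.0833333⌋ = 17 → r; lat ⌊0.1107/0.0416667⌋ = 2 → c.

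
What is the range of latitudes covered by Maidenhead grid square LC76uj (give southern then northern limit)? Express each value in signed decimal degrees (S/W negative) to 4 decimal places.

-63.6250, -63.5833

Field L=11, C=2: +11·20° lon, +2·10° lat → SW at lon 40°, lat -70°.
Square 7, 6: +7·2° lon, +6·1° lat → SW at lon 54°, lat -64°.
Subsquare u=20, j=9: +20·0.0833333° lon, +9·0.0416667° lat → SW at lon 55.6667°, lat -63.625°.
Cell spans 0.0833333° lon × 0.0416667° lat.
south -63.6250, north -63.5833.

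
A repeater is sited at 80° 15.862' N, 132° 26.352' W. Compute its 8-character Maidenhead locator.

CR30sg73

Add 180° to longitude and 90° to latitude: 47.56080, 170.26437.
Field: 47.56080/20 → 2 → C, 170.26437/10 → 17 → R; chars CR.
Square: 7.56080/2 → 3, 0.26437/1 → 0; chars 30.
Subsquare: 1.56080/0.0833333 → 18 → s, 0.26437/0.0416667 → 6 → g; chars sg.
Extended square: 0.06080/0.00833333 → 7, 0.01437/0.00416667 → 3; chars 73.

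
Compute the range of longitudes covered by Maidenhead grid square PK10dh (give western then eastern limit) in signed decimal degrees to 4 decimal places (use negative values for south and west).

122.2500, 122.3333

Field P=15, K=10: +15·20° lon, +10·10° lat → SW at lon 120°, lat 10°.
Square 1, 0: +1·2° lon, +0·1° lat → SW at lon 122°, lat 10°.
Subsquare d=3, h=7: +3·0.0833333° lon, +7·0.0416667° lat → SW at lon 122.25°, lat 10.2917°.
Cell spans 0.0833333° lon × 0.0416667° lat.
west 122.2500, east 122.3333.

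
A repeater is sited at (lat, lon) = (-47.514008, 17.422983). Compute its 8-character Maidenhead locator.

Offset from 180°W / 90°S: lon 197.42298°, lat 42.48599°.
Field: 197.42298/20 → 9 → J, 42.48599/10 → 4 → E; chars JE.
Square: 17.42298/2 → 8, 2.48599/1 → 2; chars 82.
Subsquare: 1.42298/0.0833333 → 17 → r, 0.48599/0.0416667 → 11 → l; chars rl.
Extended square: 0.00632/0.00833333 → 0, 0.02766/0.00416667 → 6; chars 06.

JE82rl06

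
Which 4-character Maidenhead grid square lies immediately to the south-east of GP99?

HP08

Longitude square 9; +1 → 10, wraps to 0, carry into field.
Longitude field G = 6; +1 → 7 = H.
Latitude square 9; −1 → 8.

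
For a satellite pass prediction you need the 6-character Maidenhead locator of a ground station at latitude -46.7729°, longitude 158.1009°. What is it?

Shift to the Maidenhead origin (180°W, 90°S): lon 338.1009, lat 43.2271.
Field: lon ⌊338.1009/20⌋ = 16 → Q; lat ⌊43.2271/10⌋ = 4 → E.
Square: lon ⌊18.1009/2⌋ = 9; lat ⌊3.2271/1⌋ = 3.
Subsquare: lon ⌊0.1009/0.0833333⌋ = 1 → b; lat ⌊0.2271/0.0416667⌋ = 5 → f.

QE93bf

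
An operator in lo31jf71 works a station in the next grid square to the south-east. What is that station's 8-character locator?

LO31jf80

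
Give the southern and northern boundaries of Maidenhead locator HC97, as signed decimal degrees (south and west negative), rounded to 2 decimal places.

-63.00, -62.00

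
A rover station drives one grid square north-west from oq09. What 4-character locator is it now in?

Longitude square 0; −1 → -1, wraps to 9, carry into field.
Longitude field O = 14; −1 → 13 = N.
Latitude square 9; +1 → 10, wraps to 0, carry into field.
Latitude field Q = 16; +1 → 17 = R.

NR90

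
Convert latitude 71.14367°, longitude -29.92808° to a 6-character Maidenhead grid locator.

Add 180° to longitude and 90° to latitude: 150.0719, 161.1437.
Field: 150.0719/20 → 7 → H, 161.1437/10 → 16 → Q; chars HQ.
Square: 10.0719/2 → 5, 1.1437/1 → 1; chars 51.
Subsquare: 0.0719/0.0833333 → 0 → a, 0.1437/0.0416667 → 3 → d; chars ad.

HQ51ad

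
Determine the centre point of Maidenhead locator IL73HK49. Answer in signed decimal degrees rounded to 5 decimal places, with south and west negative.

23.45625, -5.37917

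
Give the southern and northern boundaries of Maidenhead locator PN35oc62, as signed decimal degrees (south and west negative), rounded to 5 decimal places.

45.09167, 45.09583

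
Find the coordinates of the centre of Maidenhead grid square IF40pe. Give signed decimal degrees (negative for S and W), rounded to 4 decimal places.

Field I=8, F=5: +8·20° lon, +5·10° lat → SW at lon -20°, lat -40°.
Square 4, 0: +4·2° lon, +0·1° lat → SW at lon -12°, lat -40°.
Subsquare p=15, e=4: +15·0.0833333° lon, +4·0.0416667° lat → SW at lon -10.75°, lat -39.8333°.
Cell spans 0.0833333° lon × 0.0416667° lat. Centre is SW corner plus half of each.
latitude -39.8125, longitude -10.7083.

-39.8125, -10.7083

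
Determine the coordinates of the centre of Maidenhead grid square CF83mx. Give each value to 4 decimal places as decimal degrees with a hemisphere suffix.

Field C=2, F=5: +2·20° lon, +5·10° lat → SW at lon -140°, lat -40°.
Square 8, 3: +8·2° lon, +3·1° lat → SW at lon -124°, lat -37°.
Subsquare m=12, x=23: +12·0.0833333° lon, +23·0.0416667° lat → SW at lon -123°, lat -36.0417°.
Cell spans 0.0833333° lon × 0.0416667° lat. Centre is SW corner plus half of each.
latitude 36.0208° S, longitude 122.9583° W.

36.0208° S, 122.9583° W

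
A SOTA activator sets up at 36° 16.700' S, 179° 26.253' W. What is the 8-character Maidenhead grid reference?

Shift to the Maidenhead origin (180°W, 90°S): lon 0.56245, lat 53.72167.
Field: lon ⌊0.56245/20⌋ = 0 → A; lat ⌊53.72167/10⌋ = 5 → F.
Square: lon ⌊0.56245/2⌋ = 0; lat ⌊3.72167/1⌋ = 3.
Subsquare: lon ⌊0.56245/0.0833333⌋ = 6 → g; lat ⌊0.72167/0.0416667⌋ = 17 → r.
Extended square: lon ⌊0.06245/0.00833333⌋ = 7; lat ⌊0.01333/0.00416667⌋ = 3.

AF03gr73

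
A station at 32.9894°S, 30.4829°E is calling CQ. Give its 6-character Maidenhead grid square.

Add 180° to longitude and 90° to latitude: 210.4829, 57.0106.
Field (20°×10°, letters A–R): lon ⌊210.4829/20⌋ = 10 → K; lat ⌊57.0106/10⌋ = 5 → F.
Square (2°×1°, digits 0–9): lon ⌊10.4829/2⌋ = 5; lat ⌊7.0106/1⌋ = 7.
Subsquare (5′×2.5′, letters a–x): lon ⌊0.4829/0.0833333⌋ = 5 → f; lat ⌊0.0106/0.0416667⌋ = 0 → a.

KF57fa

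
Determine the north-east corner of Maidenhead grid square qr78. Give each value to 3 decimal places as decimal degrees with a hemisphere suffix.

Field Q=16, R=17: +16·20° lon, +17·10° lat → SW at lon 140°, lat 80°.
Square 7, 8: +7·2° lon, +8·1° lat → SW at lon 154°, lat 88°.
Cell spans 2° lon × 1° lat. NE corner is SW corner plus one full cell.
latitude 89.000° N, longitude 156.000° E.

89.000° N, 156.000° E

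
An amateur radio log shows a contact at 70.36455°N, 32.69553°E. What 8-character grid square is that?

KQ60ii37

Offset from 180°W / 90°S: lon 212.69553°, lat 160.36455°.
Field (20°×10°, letters A–R): 212.69553/20 → 10 → K, 160.36455/10 → 16 → Q; chars KQ.
Square (2°×1°, digits 0–9): 12.69553/2 → 6, 0.36455/1 → 0; chars 60.
Subsquare (5′×2.5′, letters a–x): 0.69553/0.0833333 → 8 → i, 0.36455/0.0416667 → 8 → i; chars ii.
Extended square (30″×15″, digits 0–9): 0.02886/0.00833333 → 3, 0.03122/0.00416667 → 7; chars 37.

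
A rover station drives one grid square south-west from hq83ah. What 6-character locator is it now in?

HQ73xg

Longitude subsquare a = 0; −1 → -1, wraps to 23 = x, carry into square.
Longitude square 8; −1 → 7.
Latitude subsquare h = 7; −1 → 6 = g.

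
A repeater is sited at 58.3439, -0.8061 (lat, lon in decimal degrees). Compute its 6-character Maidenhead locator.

IO98oi

Shift to the Maidenhead origin (180°W, 90°S): lon 179.1939, lat 148.3439.
Field (20°×10°, letters A–R): 179.1939/20 → 8 → I, 148.3439/10 → 14 → O; chars IO.
Square (2°×1°, digits 0–9): 19.1939/2 → 9, 8.3439/1 → 8; chars 98.
Subsquare (5′×2.5′, letters a–x): 1.1939/0.0833333 → 14 → o, 0.3439/0.0416667 → 8 → i; chars oi.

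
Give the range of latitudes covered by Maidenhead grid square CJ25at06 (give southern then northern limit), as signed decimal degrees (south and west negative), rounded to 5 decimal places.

5.81667, 5.82083

Field C=2, J=9: +2·20° lon, +9·10° lat → SW at lon -140°, lat 0°.
Square 2, 5: +2·2° lon, +5·1° lat → SW at lon -136°, lat 5°.
Subsquare a=0, t=19: +0·0.0833333° lon, +19·0.0416667° lat → SW at lon -136°, lat 5.79167°.
Extended square 0, 6: +0·0.00833333° lon, +6·0.00416667° lat → SW at lon -136°, lat 5.81667°.
Cell spans 0.00833333° lon × 0.00416667° lat.
south 5.81667, north 5.82083.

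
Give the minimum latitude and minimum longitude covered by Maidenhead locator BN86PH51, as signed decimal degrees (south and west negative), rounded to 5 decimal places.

Field B=1, N=13: +1·20° lon, +13·10° lat → SW at lon -160°, lat 40°.
Square 8, 6: +8·2° lon, +6·1° lat → SW at lon -144°, lat 46°.
Subsquare p=15, h=7: +15·0.0833333° lon, +7·0.0416667° lat → SW at lon -142.75°, lat 46.2917°.
Extended square 5, 1: +5·0.00833333° lon, +1·0.00416667° lat → SW at lon -142.708°, lat 46.2958°.
latitude 46.29583, longitude -142.70833.

46.29583, -142.70833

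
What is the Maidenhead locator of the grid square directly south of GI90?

Latitude square 0; −1 → -1, wraps to 9, carry into field.
Latitude field I = 8; −1 → 7 = H.
The longitude characters are unchanged.

GH99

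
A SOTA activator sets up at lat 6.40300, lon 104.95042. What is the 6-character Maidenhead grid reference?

Add 180° to longitude and 90° to latitude: 284.9504, 96.4030.
Field: 284.9504/20 → 14 → O, 96.4030/10 → 9 → J; chars OJ.
Square: 4.9504/2 → 2, 6.4030/1 → 6; chars 26.
Subsquare: 0.9504/0.0833333 → 11 → l, 0.4030/0.0416667 → 9 → j; chars lj.

OJ26lj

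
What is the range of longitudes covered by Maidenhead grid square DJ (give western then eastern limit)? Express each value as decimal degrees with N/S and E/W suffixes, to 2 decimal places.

Field D=3, J=9: +3·20° lon, +9·10° lat → SW at lon -120°, lat 0°.
Cell spans 20° lon × 10° lat.
west 120.00° W, east 100.00° W.

120.00° W, 100.00° W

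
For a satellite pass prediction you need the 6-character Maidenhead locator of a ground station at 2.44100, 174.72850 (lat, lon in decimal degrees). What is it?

RJ72ik

Offset from 180°W / 90°S: lon 354.7285°, lat 92.4410°.
Field (20°×10°, letters A–R): lon ⌊354.7285/20⌋ = 17 → R; lat ⌊92.4410/10⌋ = 9 → J.
Square (2°×1°, digits 0–9): lon ⌊14.7285/2⌋ = 7; lat ⌊2.4410/1⌋ = 2.
Subsquare (5′×2.5′, letters a–x): lon ⌊0.7285/0.0833333⌋ = 8 → i; lat ⌊0.4410/0.0416667⌋ = 10 → k.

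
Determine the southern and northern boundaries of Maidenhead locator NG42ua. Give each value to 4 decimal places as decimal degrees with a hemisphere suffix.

Field N=13, G=6: +13·20° lon, +6·10° lat → SW at lon 80°, lat -30°.
Square 4, 2: +4·2° lon, +2·1° lat → SW at lon 88°, lat -28°.
Subsquare u=20, a=0: +20·0.0833333° lon, +0·0.0416667° lat → SW at lon 89.6667°, lat -28°.
Cell spans 0.0833333° lon × 0.0416667° lat.
south 28.0000° S, north 27.9583° S.

28.0000° S, 27.9583° S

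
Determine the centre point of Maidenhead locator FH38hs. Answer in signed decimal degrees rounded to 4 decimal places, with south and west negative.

Field F=5, H=7: +5·20° lon, +7·10° lat → SW at lon -80°, lat -20°.
Square 3, 8: +3·2° lon, +8·1° lat → SW at lon -74°, lat -12°.
Subsquare h=7, s=18: +7·0.0833333° lon, +18·0.0416667° lat → SW at lon -73.4167°, lat -11.25°.
Cell spans 0.0833333° lon × 0.0416667° lat. Centre is SW corner plus half of each.
latitude -11.2292, longitude -73.3750.

-11.2292, -73.3750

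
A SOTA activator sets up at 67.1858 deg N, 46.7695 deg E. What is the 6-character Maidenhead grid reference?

Add 180° to longitude and 90° to latitude: 226.7695, 157.1858.
Field: lon ⌊226.7695/20⌋ = 11 → L; lat ⌊157.1858/10⌋ = 15 → P.
Square: lon ⌊6.7695/2⌋ = 3; lat ⌊7.1858/1⌋ = 7.
Subsquare: lon ⌊0.7695/0.0833333⌋ = 9 → j; lat ⌊0.1858/0.0416667⌋ = 4 → e.

LP37je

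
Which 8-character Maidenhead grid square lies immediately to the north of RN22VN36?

RN22vn37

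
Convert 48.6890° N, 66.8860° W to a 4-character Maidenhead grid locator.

FN68

Shift to the Maidenhead origin (180°W, 90°S): lon 113.11, lat 138.69.
Field: 113.11/20 → 5 → F, 138.69/10 → 13 → N; chars FN.
Square: 13.11/2 → 6, 8.69/1 → 8; chars 68.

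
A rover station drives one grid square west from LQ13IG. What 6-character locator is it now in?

Longitude subsquare i = 8; −1 → 7 = h.
The latitude characters are unchanged.

LQ13hg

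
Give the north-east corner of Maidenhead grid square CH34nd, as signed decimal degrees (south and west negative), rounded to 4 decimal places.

Field C=2, H=7: +2·20° lon, +7·10° lat → SW at lon -140°, lat -20°.
Square 3, 4: +3·2° lon, +4·1° lat → SW at lon -134°, lat -16°.
Subsquare n=13, d=3: +13·0.0833333° lon, +3·0.0416667° lat → SW at lon -132.917°, lat -15.875°.
Cell spans 0.0833333° lon × 0.0416667° lat. NE corner is SW corner plus one full cell.
latitude -15.8333, longitude -132.8333.

-15.8333, -132.8333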